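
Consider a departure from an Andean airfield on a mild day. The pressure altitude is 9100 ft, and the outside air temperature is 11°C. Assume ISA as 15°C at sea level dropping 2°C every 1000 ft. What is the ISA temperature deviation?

ISA temperature at 9100 ft = 15 − 2 × (9100/1000) = -3.2°C.
Deviation = OAT − ISA = 11 − (-3.2) = +14.2°C.

ISA+14.2°C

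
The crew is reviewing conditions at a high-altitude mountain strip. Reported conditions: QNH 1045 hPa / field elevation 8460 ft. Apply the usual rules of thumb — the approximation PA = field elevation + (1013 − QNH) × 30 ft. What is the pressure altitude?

Pressure correction = (1013 − 1045) × 30 = -960 ft.
Pressure altitude = 8460 + (-960) = 7500 ft.

7500 ft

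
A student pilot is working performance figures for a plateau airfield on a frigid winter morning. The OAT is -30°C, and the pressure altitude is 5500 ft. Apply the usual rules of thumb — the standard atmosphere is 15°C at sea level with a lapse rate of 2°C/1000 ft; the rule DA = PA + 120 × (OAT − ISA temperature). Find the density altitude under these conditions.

ISA temperature at 5500 ft = 15 − 2 × (5500/1000) = 4°C.
ISA deviation = -30 − 4 = -34°C.
Density altitude = 5500 + 120 × (-34) = 5500 + (-4080) = 1420 ft.

1420 ft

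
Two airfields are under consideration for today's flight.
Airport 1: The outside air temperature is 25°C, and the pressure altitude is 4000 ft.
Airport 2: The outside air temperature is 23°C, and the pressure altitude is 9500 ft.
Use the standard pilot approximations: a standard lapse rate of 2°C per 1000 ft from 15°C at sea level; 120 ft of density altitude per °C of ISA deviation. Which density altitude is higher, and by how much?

Airport 1: ISA temp = 7°C, deviation +18°C, DA = 4000 + 120 × 18 = 6160 ft.
Airport 2: ISA temp = -4°C, deviation +27°C, DA = 9500 + 120 × 27 = 12740 ft.
Airport 2 is higher by 12740 − 6160 = 6580 ft.

Airport 2 by 6580 ft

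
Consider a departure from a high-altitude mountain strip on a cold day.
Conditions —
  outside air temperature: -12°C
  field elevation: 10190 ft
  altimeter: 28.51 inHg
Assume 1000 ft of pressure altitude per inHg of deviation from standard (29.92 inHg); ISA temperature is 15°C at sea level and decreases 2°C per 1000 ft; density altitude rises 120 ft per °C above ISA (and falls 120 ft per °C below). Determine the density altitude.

Pressure altitude = 10190 + (29.92 − 28.51) × 1000 = 10190 + (+1410) = 11600 ft.
ISA temperature at 11600 ft = 15 − 2 × (11600/1000) = -8.2°C.
ISA deviation = -12 − (-8.2) = -3.8°C.
Density altitude = 11600 + 120 × (-3.8) = 11144 ft.

11144 ft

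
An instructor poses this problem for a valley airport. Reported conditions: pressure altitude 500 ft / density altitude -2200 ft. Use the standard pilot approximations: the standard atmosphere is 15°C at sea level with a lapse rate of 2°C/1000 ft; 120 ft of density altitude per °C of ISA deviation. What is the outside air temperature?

-8.5°C

Density altitude − pressure altitude = -2200 − 500 = -2700 ft.
At 120 ft/°C that is an ISA deviation of -2700/120 = -22.5°C.
ISA temperature at 500 ft = 15 − 2 × (500/1000) = 14°C.
OAT = ISA + deviation = 14 + (-22.5) = -8.5°C.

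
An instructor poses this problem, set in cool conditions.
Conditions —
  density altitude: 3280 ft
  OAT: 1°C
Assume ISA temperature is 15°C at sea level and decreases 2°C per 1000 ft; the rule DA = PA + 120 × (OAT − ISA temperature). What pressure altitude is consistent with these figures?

DA = PA + 120 × (OAT − (15 − 2·PA/1000)) = PA + 120·OAT − 1800 + 0.24·PA = 1.24·PA + 120·OAT − 1800.
So 1.24·PA = 3280 − 120 × 1 + 1800 = 4960.
PA = 4960 / 1.24 = 4000 ft.

4000 ft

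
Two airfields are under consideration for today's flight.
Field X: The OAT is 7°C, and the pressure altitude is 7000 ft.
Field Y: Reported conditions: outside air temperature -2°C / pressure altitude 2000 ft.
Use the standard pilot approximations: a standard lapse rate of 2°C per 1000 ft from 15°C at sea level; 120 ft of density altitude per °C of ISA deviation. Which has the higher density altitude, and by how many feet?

Field X: ISA temp = 1°C, deviation +6°C, DA = 7000 + 120 × 6 = 7720 ft.
Field Y: ISA temp = 11°C, deviation -13°C, DA = 2000 + 120 × (-13) = 440 ft.
Field X is higher by 7720 − 440 = 7280 ft.

Field X by 7280 ft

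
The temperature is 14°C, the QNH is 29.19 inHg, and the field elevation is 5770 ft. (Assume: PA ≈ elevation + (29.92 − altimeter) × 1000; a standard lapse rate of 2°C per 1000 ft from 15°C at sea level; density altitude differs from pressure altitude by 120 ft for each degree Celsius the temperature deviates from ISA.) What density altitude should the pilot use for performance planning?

Pressure altitude = 5770 + (29.92 − 29.19) × 1000 = 5770 + (+730) = 6500 ft.
ISA temperature at 6500 ft = 15 − 2 × (6500/1000) = 2°C.
ISA deviation = 14 − 2 = +12°C.
Density altitude = 6500 + 120 × (12) = 7940 ft.

7940 ft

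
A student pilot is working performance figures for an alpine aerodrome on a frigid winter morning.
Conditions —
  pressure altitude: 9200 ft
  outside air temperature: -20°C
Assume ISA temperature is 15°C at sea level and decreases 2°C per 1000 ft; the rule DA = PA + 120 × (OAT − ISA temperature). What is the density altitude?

7208 ft

ISA temperature at 9200 ft = 15 − 2 × (9200/1000) = -3.4°C.
ISA deviation = -20 − (-3.4) = -16.6°C.
Density altitude = 9200 + 120 × (-16.6) = 9200 + (-1992) = 7208 ft.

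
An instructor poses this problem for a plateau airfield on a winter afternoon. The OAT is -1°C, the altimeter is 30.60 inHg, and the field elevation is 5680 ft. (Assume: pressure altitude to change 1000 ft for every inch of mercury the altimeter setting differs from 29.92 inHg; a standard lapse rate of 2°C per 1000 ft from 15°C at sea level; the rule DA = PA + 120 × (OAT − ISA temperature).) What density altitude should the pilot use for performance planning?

4280 ft

Pressure altitude = 5680 + (29.92 − 30.60) × 1000 = 5680 + (-680) = 5000 ft.
ISA temperature at 5000 ft = 15 − 2 × (5000/1000) = 5°C.
ISA deviation = -1 − 5 = -6°C.
Density altitude = 5000 + 120 × (-6) = 4280 ft.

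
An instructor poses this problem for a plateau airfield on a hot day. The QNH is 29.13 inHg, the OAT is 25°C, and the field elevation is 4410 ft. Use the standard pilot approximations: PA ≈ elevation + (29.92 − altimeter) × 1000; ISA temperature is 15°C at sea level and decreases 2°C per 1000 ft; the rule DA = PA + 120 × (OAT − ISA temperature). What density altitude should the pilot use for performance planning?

Pressure altitude = 4410 + (29.92 − 29.13) × 1000 = 4410 + (+790) = 5200 ft.
ISA temperature at 5200 ft = 15 − 2 × (5200/1000) = 4.6°C.
ISA deviation = 25 − 4.6 = +20.4°C.
Density altitude = 5200 + 120 × (20.4) = 7648 ft.

7648 ft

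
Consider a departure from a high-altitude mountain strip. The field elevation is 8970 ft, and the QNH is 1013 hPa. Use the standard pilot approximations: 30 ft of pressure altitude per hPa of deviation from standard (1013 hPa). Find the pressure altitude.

8970 ft

Pressure correction = (1013 − 1013) × 30 = 0 ft.
Pressure altitude = 8970 + (0) = 8970 ft.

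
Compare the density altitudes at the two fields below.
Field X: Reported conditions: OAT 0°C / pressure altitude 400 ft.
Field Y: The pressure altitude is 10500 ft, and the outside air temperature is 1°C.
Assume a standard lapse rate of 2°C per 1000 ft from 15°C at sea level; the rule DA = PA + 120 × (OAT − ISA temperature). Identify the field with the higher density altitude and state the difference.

Field X: ISA temp = 14.2°C, deviation -14.2°C, DA = 400 + 120 × (-14.2) = -1304 ft.
Field Y: ISA temp = -6°C, deviation +7°C, DA = 10500 + 120 × 7 = 11340 ft.
Field Y is higher by 11340 − (-1304) = 12644 ft.

Field Y by 12644 ft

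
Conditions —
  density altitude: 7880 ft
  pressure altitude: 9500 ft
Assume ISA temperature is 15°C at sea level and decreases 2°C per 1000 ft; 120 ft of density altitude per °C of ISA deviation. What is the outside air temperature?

-17.5°C

Density altitude − pressure altitude = 7880 − 9500 = -1620 ft.
At 120 ft/°C that is an ISA deviation of -1620/120 = -13.5°C.
ISA temperature at 9500 ft = 15 − 2 × (9500/1000) = -4°C.
OAT = ISA + deviation = -4 + (-13.5) = -17.5°C.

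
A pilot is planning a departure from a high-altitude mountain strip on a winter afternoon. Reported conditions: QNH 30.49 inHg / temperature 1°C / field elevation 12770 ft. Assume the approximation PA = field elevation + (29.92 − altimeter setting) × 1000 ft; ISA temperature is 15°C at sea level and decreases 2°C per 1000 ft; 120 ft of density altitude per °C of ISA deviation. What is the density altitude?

Pressure altitude = 12770 + (29.92 − 30.49) × 1000 = 12770 + (-570) = 12200 ft.
ISA temperature at 12200 ft = 15 − 2 × (12200/1000) = -9.4°C.
ISA deviation = 1 − (-9.4) = +10.4°C.
Density altitude = 12200 + 120 × (10.4) = 13448 ft.

13448 ft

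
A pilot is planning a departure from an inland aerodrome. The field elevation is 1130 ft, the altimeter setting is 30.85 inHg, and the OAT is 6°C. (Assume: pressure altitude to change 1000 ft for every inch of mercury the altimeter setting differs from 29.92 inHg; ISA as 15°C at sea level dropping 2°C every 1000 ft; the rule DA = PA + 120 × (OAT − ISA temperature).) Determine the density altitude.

-832 ft

Pressure altitude = 1130 + (29.92 − 30.85) × 1000 = 1130 + (-930) = 200 ft.
ISA temperature at 200 ft = 15 − 2 × (200/1000) = 14.6°C.
ISA deviation = 6 − 14.6 = -8.6°C.
Density altitude = 200 + 120 × (-8.6) = -832 ft.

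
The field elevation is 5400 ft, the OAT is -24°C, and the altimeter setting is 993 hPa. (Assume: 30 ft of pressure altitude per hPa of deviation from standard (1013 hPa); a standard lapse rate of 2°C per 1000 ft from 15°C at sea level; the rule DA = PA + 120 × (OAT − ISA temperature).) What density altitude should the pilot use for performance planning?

2760 ft

Pressure altitude = 5400 + (1013 − 993) × 30 = 5400 + (+600) = 6000 ft.
ISA temperature at 6000 ft = 15 − 2 × (6000/1000) = 3°C.
ISA deviation = -24 − 3 = -27°C.
Density altitude = 6000 + 120 × (-27) = 2760 ft.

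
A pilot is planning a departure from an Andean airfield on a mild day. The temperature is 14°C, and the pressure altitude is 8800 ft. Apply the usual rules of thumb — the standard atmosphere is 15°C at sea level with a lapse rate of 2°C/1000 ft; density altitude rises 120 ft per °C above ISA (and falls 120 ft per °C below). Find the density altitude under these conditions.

ISA temperature at 8800 ft = 15 − 2 × (8800/1000) = -2.6°C.
ISA deviation = 14 − (-2.6) = +16.6°C.
Density altitude = 8800 + 120 × (16.6) = 8800 + (+1992) = 10792 ft.

10792 ft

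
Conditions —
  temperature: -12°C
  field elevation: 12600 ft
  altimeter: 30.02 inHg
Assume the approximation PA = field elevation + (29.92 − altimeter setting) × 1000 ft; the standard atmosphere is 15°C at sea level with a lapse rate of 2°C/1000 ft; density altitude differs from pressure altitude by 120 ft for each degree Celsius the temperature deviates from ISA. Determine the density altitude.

12260 ft

Pressure altitude = 12600 + (29.92 − 30.02) × 1000 = 12600 + (-100) = 12500 ft.
ISA temperature at 12500 ft = 15 − 2 × (12500/1000) = -10°C.
ISA deviation = -12 − (-10) = -2°C.
Density altitude = 12500 + 120 × (-2) = 12260 ft.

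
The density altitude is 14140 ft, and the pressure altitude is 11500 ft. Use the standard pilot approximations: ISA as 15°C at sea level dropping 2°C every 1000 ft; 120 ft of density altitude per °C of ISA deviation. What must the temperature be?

Density altitude − pressure altitude = 14140 − 11500 = +2640 ft.
At 120 ft/°C that is an ISA deviation of 2640/120 = +22°C.
ISA temperature at 11500 ft = 15 − 2 × (11500/1000) = -8°C.
OAT = ISA + deviation = -8 + (+22) = 14°C.

14°C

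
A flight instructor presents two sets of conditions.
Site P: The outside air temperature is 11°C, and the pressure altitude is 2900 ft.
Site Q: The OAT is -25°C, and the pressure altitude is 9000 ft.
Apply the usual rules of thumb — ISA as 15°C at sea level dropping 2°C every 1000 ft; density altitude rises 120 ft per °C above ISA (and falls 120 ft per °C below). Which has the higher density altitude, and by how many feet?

Site Q by 3244 ft

Site P: ISA temp = 9.2°C, deviation +1.8°C, DA = 2900 + 120 × 1.8 = 3116 ft.
Site Q: ISA temp = -3°C, deviation -22°C, DA = 9000 + 120 × (-22) = 6360 ft.
Site Q is higher by 6360 − 3116 = 3244 ft.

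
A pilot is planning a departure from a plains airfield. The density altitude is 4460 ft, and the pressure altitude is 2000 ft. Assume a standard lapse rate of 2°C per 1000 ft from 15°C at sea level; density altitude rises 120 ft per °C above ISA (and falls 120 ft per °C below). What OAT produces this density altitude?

31.5°C

Density altitude − pressure altitude = 4460 − 2000 = +2460 ft.
At 120 ft/°C that is an ISA deviation of 2460/120 = +20.5°C.
ISA temperature at 2000 ft = 15 − 2 × (2000/1000) = 11°C.
OAT = ISA + deviation = 11 + (+20.5) = 31.5°C.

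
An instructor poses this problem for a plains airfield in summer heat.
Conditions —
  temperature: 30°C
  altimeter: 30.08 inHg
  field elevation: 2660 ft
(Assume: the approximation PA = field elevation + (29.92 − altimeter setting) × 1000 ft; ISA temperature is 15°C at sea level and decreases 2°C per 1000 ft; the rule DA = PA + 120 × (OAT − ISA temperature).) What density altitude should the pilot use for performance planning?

Pressure altitude = 2660 + (29.92 − 30.08) × 1000 = 2660 + (-160) = 2500 ft.
ISA temperature at 2500 ft = 15 − 2 × (2500/1000) = 10°C.
ISA deviation = 30 − 10 = +20°C.
Density altitude = 2500 + 120 × (20) = 4900 ft.

4900 ft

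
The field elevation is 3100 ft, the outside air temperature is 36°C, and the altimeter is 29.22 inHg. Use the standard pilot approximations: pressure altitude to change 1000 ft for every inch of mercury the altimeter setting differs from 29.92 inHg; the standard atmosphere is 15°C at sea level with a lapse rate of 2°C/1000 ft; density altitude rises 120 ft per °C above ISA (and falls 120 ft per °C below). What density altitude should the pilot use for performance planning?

7232 ft

Pressure altitude = 3100 + (29.92 − 29.22) × 1000 = 3100 + (+700) = 3800 ft.
ISA temperature at 3800 ft = 15 − 2 × (3800/1000) = 7.4°C.
ISA deviation = 36 − 7.4 = +28.6°C.
Density altitude = 3800 + 120 × (28.6) = 7232 ft.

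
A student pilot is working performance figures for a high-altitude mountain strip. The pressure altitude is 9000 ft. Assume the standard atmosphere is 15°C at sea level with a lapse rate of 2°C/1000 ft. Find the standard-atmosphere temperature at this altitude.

ISA temperature = 15 − 2 × (9000/1000) = 15 − 18 = -3°C.

-3°C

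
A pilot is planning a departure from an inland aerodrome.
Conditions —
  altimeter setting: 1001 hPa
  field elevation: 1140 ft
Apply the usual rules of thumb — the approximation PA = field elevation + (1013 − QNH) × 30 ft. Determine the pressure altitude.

Pressure correction = (1013 − 1001) × 30 = +360 ft.
Pressure altitude = 1140 + (+360) = 1500 ft.

1500 ft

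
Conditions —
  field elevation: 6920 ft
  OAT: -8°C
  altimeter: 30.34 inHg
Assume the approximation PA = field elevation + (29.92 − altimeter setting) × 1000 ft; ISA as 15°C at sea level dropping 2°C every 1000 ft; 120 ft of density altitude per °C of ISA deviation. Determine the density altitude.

5300 ft

Pressure altitude = 6920 + (29.92 − 30.34) × 1000 = 6920 + (-420) = 6500 ft.
ISA temperature at 6500 ft = 15 − 2 × (6500/1000) = 2°C.
ISA deviation = -8 − 2 = -10°C.
Density altitude = 6500 + 120 × (-10) = 5300 ft.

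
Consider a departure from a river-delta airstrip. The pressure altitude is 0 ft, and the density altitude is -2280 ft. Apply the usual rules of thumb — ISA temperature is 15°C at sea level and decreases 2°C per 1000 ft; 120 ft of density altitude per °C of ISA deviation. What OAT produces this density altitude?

-4°C

Density altitude − pressure altitude = -2280 − 0 = -2280 ft.
At 120 ft/°C that is an ISA deviation of -2280/120 = -19°C.
ISA temperature at 0 ft = 15 − 2 × (0/1000) = 15°C.
OAT = ISA + deviation = 15 + (-19) = -4°C.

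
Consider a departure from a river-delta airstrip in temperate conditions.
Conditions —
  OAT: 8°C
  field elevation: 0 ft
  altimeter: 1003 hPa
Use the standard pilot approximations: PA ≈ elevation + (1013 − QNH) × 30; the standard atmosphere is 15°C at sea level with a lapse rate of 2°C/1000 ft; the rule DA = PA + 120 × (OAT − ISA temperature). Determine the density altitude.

Pressure altitude = 0 + (1013 − 1003) × 30 = 0 + (+300) = 300 ft.
ISA temperature at 300 ft = 15 − 2 × (300/1000) = 14.4°C.
ISA deviation = 8 − 14.4 = -6.4°C.
Density altitude = 300 + 120 × (-6.4) = -468 ft.

-468 ft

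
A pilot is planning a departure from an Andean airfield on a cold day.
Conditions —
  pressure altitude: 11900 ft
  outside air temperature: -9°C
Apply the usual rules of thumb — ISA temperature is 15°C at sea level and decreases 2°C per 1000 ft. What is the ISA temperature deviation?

ISA-0.2°C

ISA temperature at 11900 ft = 15 − 2 × (11900/1000) = -8.8°C.
Deviation = OAT − ISA = -9 − (-8.8) = -0.2°C.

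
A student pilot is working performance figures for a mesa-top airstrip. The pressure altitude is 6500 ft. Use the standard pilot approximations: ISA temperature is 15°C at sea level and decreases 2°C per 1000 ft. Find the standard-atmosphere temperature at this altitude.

2°C

ISA temperature = 15 − 2 × (6500/1000) = 15 − 13 = 2°C.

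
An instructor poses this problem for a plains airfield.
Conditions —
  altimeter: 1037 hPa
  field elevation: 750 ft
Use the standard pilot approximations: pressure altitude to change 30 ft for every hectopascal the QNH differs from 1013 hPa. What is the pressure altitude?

Pressure correction = (1013 − 1037) × 30 = -720 ft.
Pressure altitude = 750 + (-720) = 30 ft.

30 ft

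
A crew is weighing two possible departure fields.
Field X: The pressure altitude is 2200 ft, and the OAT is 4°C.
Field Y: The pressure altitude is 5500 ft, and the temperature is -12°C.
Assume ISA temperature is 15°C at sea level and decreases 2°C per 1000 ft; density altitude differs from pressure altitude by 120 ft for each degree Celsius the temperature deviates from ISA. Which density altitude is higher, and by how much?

Field X: ISA temp = 10.6°C, deviation -6.6°C, DA = 2200 + 120 × (-6.6) = 1408 ft.
Field Y: ISA temp = 4°C, deviation -16°C, DA = 5500 + 120 × (-16) = 3580 ft.
Field Y is higher by 3580 − 1408 = 2172 ft.

Field Y by 2172 ft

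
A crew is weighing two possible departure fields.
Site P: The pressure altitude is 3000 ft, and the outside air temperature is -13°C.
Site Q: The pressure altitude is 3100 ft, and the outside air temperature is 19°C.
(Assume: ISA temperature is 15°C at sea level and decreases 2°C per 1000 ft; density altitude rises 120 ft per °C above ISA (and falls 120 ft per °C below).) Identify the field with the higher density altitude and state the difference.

Site P: ISA temp = 9°C, deviation -22°C, DA = 3000 + 120 × (-22) = 360 ft.
Site Q: ISA temp = 8.8°C, deviation +10.2°C, DA = 3100 + 120 × 10.2 = 4324 ft.
Site Q is higher by 4324 − 360 = 3964 ft.

Site Q by 3964 ft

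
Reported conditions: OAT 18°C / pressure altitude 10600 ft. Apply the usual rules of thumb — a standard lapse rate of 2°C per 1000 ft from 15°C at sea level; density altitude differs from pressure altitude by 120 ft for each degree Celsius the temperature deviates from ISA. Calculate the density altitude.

13504 ft

ISA temperature at 10600 ft = 15 − 2 × (10600/1000) = -6.2°C.
ISA deviation = 18 − (-6.2) = +24.2°C.
Density altitude = 10600 + 120 × (24.2) = 10600 + (+2904) = 13504 ft.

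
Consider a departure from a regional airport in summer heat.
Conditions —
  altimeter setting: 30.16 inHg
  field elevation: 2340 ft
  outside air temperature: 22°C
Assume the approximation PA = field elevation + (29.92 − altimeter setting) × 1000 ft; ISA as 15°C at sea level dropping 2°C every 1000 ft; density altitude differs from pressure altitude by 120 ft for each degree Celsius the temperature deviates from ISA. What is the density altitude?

Pressure altitude = 2340 + (29.92 − 30.16) × 1000 = 2340 + (-240) = 2100 ft.
ISA temperature at 2100 ft = 15 − 2 × (2100/1000) = 10.8°C.
ISA deviation = 22 − 10.8 = +11.2°C.
Density altitude = 2100 + 120 × (11.2) = 3444 ft.

3444 ft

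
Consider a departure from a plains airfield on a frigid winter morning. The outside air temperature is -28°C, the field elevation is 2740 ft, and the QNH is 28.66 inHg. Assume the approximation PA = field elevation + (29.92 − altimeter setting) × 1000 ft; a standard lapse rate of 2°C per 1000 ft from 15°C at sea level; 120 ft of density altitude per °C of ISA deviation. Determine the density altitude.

-200 ft

Pressure altitude = 2740 + (29.92 − 28.66) × 1000 = 2740 + (+1260) = 4000 ft.
ISA temperature at 4000 ft = 15 − 2 × (4000/1000) = 7°C.
ISA deviation = -28 − 7 = -35°C.
Density altitude = 4000 + 120 × (-35) = -200 ft.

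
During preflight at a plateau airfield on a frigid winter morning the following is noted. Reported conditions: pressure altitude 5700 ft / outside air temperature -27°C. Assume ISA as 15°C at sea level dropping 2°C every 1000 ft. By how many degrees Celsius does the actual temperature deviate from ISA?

ISA-30.6°C

ISA temperature at 5700 ft = 15 − 2 × (5700/1000) = 3.6°C.
Deviation = OAT − ISA = -27 − 3.6 = -30.6°C.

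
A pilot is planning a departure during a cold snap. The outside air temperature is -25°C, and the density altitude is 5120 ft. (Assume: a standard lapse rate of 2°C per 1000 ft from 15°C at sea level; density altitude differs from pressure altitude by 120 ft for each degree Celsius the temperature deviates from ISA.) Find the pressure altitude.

DA = PA + 120 × (OAT − (15 − 2·PA/1000)) = PA + 120·OAT − 1800 + 0.24·PA = 1.24·PA + 120·OAT − 1800.
So 1.24·PA = 5120 − 120 × (-25) + 1800 = 9920.
PA = 9920 / 1.24 = 8000 ft.

8000 ft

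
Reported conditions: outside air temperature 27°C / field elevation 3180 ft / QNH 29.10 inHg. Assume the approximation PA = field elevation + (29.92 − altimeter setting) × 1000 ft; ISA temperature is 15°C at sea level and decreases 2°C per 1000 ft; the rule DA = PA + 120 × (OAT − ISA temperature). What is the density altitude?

Pressure altitude = 3180 + (29.92 − 29.10) × 1000 = 3180 + (+820) = 4000 ft.
ISA temperature at 4000 ft = 15 − 2 × (4000/1000) = 7°C.
ISA deviation = 27 − 7 = +20°C.
Density altitude = 4000 + 120 × (20) = 6400 ft.

6400 ft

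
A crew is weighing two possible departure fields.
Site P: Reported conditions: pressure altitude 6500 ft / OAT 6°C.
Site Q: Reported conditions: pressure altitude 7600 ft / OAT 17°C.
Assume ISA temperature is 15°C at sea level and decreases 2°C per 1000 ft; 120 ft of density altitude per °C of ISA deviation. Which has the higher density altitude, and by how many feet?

Site Q by 2684 ft

Site P: ISA temp = 2°C, deviation +4°C, DA = 6500 + 120 × 4 = 6980 ft.
Site Q: ISA temp = -0.2°C, deviation +17.2°C, DA = 7600 + 120 × 17.2 = 9664 ft.
Site Q is higher by 9664 − 6980 = 2684 ft.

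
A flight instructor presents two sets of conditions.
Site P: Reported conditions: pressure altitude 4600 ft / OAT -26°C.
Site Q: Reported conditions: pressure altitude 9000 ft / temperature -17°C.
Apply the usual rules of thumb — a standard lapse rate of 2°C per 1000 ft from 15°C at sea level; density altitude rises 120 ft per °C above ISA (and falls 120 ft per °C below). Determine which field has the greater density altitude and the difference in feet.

Site P: ISA temp = 5.8°C, deviation -31.8°C, DA = 4600 + 120 × (-31.8) = 784 ft.
Site Q: ISA temp = -3°C, deviation -14°C, DA = 9000 + 120 × (-14) = 7320 ft.
Site Q is higher by 7320 − 784 = 6536 ft.

Site Q by 6536 ft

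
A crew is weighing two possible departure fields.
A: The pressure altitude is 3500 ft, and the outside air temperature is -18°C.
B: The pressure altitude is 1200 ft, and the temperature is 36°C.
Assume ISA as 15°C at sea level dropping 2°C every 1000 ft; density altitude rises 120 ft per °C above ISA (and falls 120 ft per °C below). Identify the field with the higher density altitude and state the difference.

A: ISA temp = 8°C, deviation -26°C, DA = 3500 + 120 × (-26) = 380 ft.
B: ISA temp = 12.6°C, deviation +23.4°C, DA = 1200 + 120 × 23.4 = 4008 ft.
B is higher by 4008 − 380 = 3628 ft.

B by 3628 ft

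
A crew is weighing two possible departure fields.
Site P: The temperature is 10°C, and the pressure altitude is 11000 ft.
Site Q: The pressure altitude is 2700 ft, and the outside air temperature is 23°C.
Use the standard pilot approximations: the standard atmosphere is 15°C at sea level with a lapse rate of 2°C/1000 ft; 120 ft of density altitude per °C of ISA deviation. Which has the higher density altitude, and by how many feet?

Site P by 8732 ft

Site P: ISA temp = -7°C, deviation +17°C, DA = 11000 + 120 × 17 = 13040 ft.
Site Q: ISA temp = 9.6°C, deviation +13.4°C, DA = 2700 + 120 × 13.4 = 4308 ft.
Site P is higher by 13040 − 4308 = 8732 ft.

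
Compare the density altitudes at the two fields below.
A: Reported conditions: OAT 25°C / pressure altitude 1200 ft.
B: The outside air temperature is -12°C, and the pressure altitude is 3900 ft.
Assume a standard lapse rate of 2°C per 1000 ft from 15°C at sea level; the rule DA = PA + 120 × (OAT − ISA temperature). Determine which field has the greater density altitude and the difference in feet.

A: ISA temp = 12.6°C, deviation +12.4°C, DA = 1200 + 120 × 12.4 = 2688 ft.
B: ISA temp = 7.2°C, deviation -19.2°C, DA = 3900 + 120 × (-19.2) = 1596 ft.
A is higher by 2688 − 1596 = 1092 ft.

A by 1092 ft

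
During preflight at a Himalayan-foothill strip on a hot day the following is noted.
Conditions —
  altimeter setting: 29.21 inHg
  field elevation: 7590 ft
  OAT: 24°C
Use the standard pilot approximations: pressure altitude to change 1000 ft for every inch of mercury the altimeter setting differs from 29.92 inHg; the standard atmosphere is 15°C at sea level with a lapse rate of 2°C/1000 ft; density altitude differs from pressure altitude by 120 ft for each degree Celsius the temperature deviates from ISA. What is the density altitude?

Pressure altitude = 7590 + (29.92 − 29.21) × 1000 = 7590 + (+710) = 8300 ft.
ISA temperature at 8300 ft = 15 − 2 × (8300/1000) = -1.6°C.
ISA deviation = 24 − (-1.6) = +25.6°C.
Density altitude = 8300 + 120 × (25.6) = 11372 ft.

11372 ft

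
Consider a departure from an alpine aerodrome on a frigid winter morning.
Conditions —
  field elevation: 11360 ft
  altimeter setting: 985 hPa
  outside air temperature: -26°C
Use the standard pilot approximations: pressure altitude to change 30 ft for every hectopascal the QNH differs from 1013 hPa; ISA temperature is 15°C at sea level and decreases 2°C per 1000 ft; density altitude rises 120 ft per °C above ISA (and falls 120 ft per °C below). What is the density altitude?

10208 ft

Pressure altitude = 11360 + (1013 − 985) × 30 = 11360 + (+840) = 12200 ft.
ISA temperature at 12200 ft = 15 − 2 × (12200/1000) = -9.4°C.
ISA deviation = -26 − (-9.4) = -16.6°C.
Density altitude = 12200 + 120 × (-16.6) = 10208 ft.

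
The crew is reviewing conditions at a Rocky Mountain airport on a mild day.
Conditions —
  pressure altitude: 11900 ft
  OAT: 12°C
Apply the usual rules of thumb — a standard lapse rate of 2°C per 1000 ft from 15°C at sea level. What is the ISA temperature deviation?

ISA temperature at 11900 ft = 15 − 2 × (11900/1000) = -8.8°C.
Deviation = OAT − ISA = 12 − (-8.8) = +20.8°C.

ISA+20.8°C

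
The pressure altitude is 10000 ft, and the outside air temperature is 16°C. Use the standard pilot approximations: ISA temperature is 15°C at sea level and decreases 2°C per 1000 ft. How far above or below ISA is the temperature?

ISA+21°C

ISA temperature at 10000 ft = 15 − 2 × (10000/1000) = -5°C.
Deviation = OAT − ISA = 16 − (-5) = +21°C.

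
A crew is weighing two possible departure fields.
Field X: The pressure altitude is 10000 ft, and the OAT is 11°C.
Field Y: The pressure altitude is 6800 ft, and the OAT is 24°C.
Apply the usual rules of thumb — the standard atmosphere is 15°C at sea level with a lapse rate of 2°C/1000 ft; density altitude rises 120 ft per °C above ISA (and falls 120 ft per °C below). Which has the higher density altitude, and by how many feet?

Field X: ISA temp = -5°C, deviation +16°C, DA = 10000 + 120 × 16 = 11920 ft.
Field Y: ISA temp = 1.4°C, deviation +22.6°C, DA = 6800 + 120 × 22.6 = 9512 ft.
Field X is higher by 11920 − 9512 = 2408 ft.

Field X by 2408 ft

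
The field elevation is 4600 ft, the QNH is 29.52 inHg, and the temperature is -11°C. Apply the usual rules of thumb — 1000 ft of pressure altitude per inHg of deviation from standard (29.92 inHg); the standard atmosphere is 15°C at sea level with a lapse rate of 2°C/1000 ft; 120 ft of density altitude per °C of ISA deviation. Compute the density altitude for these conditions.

3080 ft

Pressure altitude = 4600 + (29.92 − 29.52) × 1000 = 4600 + (+400) = 5000 ft.
ISA temperature at 5000 ft = 15 − 2 × (5000/1000) = 5°C.
ISA deviation = -11 − 5 = -16°C.
Density altitude = 5000 + 120 × (-16) = 3080 ft.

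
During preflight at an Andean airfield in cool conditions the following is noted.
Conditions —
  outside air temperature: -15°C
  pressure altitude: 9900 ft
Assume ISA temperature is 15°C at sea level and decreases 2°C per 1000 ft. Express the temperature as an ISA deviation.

ISA-10.2°C

ISA temperature at 9900 ft = 15 − 2 × (9900/1000) = -4.8°C.
Deviation = OAT − ISA = -15 − (-4.8) = -10.2°C.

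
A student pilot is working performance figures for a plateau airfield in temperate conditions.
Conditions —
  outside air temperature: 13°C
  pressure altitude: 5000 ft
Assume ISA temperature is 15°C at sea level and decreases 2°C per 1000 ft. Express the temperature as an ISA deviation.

ISA temperature at 5000 ft = 15 − 2 × (5000/1000) = 5°C.
Deviation = OAT − ISA = 13 − 5 = +8°C.

ISA+8°C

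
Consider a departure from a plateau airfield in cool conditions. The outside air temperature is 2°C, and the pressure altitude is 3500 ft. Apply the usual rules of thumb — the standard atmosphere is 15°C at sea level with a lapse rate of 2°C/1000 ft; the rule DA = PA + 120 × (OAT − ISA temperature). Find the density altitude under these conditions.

ISA temperature at 3500 ft = 15 − 2 × (3500/1000) = 8°C.
ISA deviation = 2 − 8 = -6°C.
Density altitude = 3500 + 120 × (-6) = 3500 + (-720) = 2780 ft.

2780 ft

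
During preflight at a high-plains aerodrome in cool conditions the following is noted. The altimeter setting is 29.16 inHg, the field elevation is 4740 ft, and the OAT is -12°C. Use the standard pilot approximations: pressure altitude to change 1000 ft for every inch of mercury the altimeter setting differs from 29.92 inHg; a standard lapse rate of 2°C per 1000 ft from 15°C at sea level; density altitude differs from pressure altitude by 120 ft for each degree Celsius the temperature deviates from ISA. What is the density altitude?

3580 ft

Pressure altitude = 4740 + (29.92 − 29.16) × 1000 = 4740 + (+760) = 5500 ft.
ISA temperature at 5500 ft = 15 − 2 × (5500/1000) = 4°C.
ISA deviation = -12 − 4 = -16°C.
Density altitude = 5500 + 120 × (-16) = 3580 ft.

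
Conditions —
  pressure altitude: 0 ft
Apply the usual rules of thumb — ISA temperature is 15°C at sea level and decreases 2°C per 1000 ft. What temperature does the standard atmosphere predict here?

15°C

ISA temperature = 15 − 2 × (0/1000) = 15 − 0 = 15°C.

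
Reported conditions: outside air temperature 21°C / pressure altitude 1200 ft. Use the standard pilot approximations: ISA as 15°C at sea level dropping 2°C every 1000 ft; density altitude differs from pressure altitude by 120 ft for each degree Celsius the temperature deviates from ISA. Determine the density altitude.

2208 ft

ISA temperature at 1200 ft = 15 − 2 × (1200/1000) = 12.6°C.
ISA deviation = 21 − 12.6 = +8.4°C.
Density altitude = 1200 + 120 × (8.4) = 1200 + (+1008) = 2208 ft.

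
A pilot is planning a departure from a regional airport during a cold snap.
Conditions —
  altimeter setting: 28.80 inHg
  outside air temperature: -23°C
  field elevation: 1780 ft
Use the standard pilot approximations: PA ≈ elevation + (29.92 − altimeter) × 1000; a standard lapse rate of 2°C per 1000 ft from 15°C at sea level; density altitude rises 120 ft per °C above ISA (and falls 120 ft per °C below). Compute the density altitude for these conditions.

-964 ft

Pressure altitude = 1780 + (29.92 − 28.80) × 1000 = 1780 + (+1120) = 2900 ft.
ISA temperature at 2900 ft = 15 − 2 × (2900/1000) = 9.2°C.
ISA deviation = -23 − 9.2 = -32.2°C.
Density altitude = 2900 + 120 × (-32.2) = -964 ft.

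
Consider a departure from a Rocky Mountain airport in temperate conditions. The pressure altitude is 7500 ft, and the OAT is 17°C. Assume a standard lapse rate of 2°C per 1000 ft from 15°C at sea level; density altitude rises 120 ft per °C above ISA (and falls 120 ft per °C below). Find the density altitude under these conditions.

9540 ft

ISA temperature at 7500 ft = 15 − 2 × (7500/1000) = 0°C.
ISA deviation = 17 − 0 = +17°C.
Density altitude = 7500 + 120 × (17) = 7500 + (+2040) = 9540 ft.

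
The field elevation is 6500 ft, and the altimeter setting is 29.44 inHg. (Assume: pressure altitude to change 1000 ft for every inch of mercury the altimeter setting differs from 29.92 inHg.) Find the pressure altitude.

6980 ft

Pressure correction = (29.92 − 29.44) × 1000 = +480 ft.
Pressure altitude = 6500 + (+480) = 6980 ft.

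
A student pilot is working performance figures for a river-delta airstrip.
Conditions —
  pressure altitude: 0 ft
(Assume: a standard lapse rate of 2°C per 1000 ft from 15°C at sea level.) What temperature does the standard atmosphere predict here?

ISA temperature = 15 − 2 × (0/1000) = 15 − 0 = 15°C.

15°C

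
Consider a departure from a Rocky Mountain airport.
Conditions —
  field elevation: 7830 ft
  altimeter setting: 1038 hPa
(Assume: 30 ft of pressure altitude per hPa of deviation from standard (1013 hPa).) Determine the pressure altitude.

7080 ft

Pressure correction = (1013 − 1038) × 30 = -750 ft.
Pressure altitude = 7830 + (-750) = 7080 ft.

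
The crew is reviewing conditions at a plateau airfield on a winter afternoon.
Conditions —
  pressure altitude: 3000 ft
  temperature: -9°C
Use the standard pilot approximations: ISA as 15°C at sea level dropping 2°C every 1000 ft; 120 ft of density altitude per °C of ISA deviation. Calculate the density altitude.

ISA temperature at 3000 ft = 15 − 2 × (3000/1000) = 9°C.
ISA deviation = -9 − 9 = -18°C.
Density altitude = 3000 + 120 × (-18) = 3000 + (-2160) = 840 ft.

840 ft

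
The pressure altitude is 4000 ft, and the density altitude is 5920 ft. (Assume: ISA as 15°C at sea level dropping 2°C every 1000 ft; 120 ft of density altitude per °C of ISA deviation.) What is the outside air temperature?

Density altitude − pressure altitude = 5920 − 4000 = +1920 ft.
At 120 ft/°C that is an ISA deviation of 1920/120 = +16°C.
ISA temperature at 4000 ft = 15 − 2 × (4000/1000) = 7°C.
OAT = ISA + deviation = 7 + (+16) = 23°C.

23°C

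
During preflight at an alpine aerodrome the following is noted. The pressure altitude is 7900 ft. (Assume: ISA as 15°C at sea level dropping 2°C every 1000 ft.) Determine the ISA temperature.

-0.8°C

ISA temperature = 15 − 2 × (7900/1000) = 15 − 15.8 = -0.8°C.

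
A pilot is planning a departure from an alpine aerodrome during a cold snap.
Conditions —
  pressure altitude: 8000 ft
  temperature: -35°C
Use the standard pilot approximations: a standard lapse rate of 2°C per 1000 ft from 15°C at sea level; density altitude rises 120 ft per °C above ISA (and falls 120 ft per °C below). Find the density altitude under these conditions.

3920 ft

ISA temperature at 8000 ft = 15 − 2 × (8000/1000) = -1°C.
ISA deviation = -35 − (-1) = -34°C.
Density altitude = 8000 + 120 × (-34) = 8000 + (-4080) = 3920 ft.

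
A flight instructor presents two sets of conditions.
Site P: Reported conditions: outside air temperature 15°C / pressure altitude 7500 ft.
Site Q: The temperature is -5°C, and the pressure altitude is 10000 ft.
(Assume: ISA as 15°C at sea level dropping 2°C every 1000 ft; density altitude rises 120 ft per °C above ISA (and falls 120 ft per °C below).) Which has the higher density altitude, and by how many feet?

Site P: ISA temp = 0°C, deviation +15°C, DA = 7500 + 120 × 15 = 9300 ft.
Site Q: ISA temp = -5°C, deviation 0°C, DA = 10000 + 120 × 0 = 10000 ft.
Site Q is higher by 10000 − 9300 = 700 ft.

Site Q by 700 ft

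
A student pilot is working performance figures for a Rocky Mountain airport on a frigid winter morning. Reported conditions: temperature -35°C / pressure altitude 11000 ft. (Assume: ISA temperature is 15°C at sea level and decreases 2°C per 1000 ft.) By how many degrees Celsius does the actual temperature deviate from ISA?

ISA-28°C

ISA temperature at 11000 ft = 15 − 2 × (11000/1000) = -7°C.
Deviation = OAT − ISA = -35 − (-7) = -28°C.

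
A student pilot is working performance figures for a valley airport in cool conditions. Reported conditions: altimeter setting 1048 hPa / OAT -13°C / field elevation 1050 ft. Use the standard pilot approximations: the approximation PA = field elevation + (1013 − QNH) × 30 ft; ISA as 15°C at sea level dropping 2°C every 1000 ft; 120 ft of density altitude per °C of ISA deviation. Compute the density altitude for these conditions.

Pressure altitude = 1050 + (1013 − 1048) × 30 = 1050 + (-1050) = 0 ft.
ISA temperature at 0 ft = 15 − 2 × (0/1000) = 15°C.
ISA deviation = -13 − 15 = -28°C.
Density altitude = 0 + 120 × (-28) = -3360 ft.

-3360 ft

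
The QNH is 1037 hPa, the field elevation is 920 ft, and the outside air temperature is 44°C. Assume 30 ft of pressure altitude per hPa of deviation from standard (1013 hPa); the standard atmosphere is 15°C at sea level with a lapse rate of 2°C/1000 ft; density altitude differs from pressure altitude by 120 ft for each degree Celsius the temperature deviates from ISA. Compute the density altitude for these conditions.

3728 ft

Pressure altitude = 920 + (1013 − 1037) × 30 = 920 + (-720) = 200 ft.
ISA temperature at 200 ft = 15 − 2 × (200/1000) = 14.6°C.
ISA deviation = 44 − 14.6 = +29.4°C.
Density altitude = 200 + 120 × (29.4) = 3728 ft.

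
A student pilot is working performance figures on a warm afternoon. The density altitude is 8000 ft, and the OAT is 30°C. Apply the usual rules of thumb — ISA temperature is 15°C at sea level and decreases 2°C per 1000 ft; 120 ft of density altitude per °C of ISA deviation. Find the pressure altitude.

5000 ft

DA = PA + 120 × (OAT − (15 − 2·PA/1000)) = PA + 120·OAT − 1800 + 0.24·PA = 1.24·PA + 120·OAT − 1800.
So 1.24·PA = 8000 − 120 × 30 + 1800 = 6200.
PA = 6200 / 1.24 = 5000 ft.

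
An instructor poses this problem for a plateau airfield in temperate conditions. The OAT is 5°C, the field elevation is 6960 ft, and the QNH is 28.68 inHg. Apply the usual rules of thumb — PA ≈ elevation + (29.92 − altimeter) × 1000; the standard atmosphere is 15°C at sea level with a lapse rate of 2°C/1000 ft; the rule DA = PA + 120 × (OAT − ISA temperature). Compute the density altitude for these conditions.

8968 ft

Pressure altitude = 6960 + (29.92 − 28.68) × 1000 = 6960 + (+1240) = 8200 ft.
ISA temperature at 8200 ft = 15 − 2 × (8200/1000) = -1.4°C.
ISA deviation = 5 − (-1.4) = +6.4°C.
Density altitude = 8200 + 120 × (6.4) = 8968 ft.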